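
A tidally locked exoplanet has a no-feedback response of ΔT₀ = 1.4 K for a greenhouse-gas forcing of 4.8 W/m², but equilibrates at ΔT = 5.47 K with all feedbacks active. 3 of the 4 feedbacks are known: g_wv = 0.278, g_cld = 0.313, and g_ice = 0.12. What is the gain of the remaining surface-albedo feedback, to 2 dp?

0.03

Amplification A = ΔT/ΔT₀ = 5.47/1.4 = 3.907.
Total gain g = 1 − 1/A = 1 − 1/3.907 = 0.744.
Known gains sum to 0.278 + 0.313 + 0.12 = 0.711.
g_alb = 0.744 − 0.711 = 0.03.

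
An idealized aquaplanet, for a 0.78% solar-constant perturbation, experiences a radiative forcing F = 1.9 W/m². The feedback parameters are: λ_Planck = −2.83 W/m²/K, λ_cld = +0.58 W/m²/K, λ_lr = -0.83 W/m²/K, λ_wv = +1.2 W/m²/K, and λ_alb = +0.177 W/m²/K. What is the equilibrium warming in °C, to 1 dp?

Net feedback parameter λ = (−2.83) + (+0.58) + (-0.83) + (+1.2) + (+0.177) = -1.703 W/m²/K.
ΔT = −F/λ = −1.9/(-1.703) = 1.1 °C.

1.1 °C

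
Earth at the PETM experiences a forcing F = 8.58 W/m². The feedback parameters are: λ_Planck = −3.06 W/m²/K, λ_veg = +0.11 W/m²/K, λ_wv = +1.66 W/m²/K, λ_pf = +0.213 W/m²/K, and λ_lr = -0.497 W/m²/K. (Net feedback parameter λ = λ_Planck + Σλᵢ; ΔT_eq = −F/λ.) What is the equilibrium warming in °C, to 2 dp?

Net feedback parameter λ = (−3.06) + (+0.11) + (+1.66) + (+0.213) + (-0.497) = -1.574 W/m²/K.
ΔT = −F/λ = −8.58/(-1.574) = 5.45 °C.

5.45 °C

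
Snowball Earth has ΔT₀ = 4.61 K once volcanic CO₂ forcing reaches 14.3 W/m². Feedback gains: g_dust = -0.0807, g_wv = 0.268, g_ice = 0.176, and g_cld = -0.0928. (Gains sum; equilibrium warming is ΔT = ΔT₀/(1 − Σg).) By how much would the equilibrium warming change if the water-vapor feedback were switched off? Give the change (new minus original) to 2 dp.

Original: g = 0.2705, ΔT = 4.61/(1−0.2705) = 6.3194 K.
Without water-vapor: g' = 0.0025, ΔT' = 4.61/(1−0.0025) = 4.6216 K.
Change = 4.6216 − 6.3194 = -1.70 K.

-1.70 K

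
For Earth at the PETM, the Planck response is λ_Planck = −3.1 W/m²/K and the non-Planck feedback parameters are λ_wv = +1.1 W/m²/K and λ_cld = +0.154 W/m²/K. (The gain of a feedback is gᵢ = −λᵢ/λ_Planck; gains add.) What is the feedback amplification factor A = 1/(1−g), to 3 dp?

1.679

Convert to gains: g_wv = 1.1/3.1 = 0.3548; g_cld = 0.154/3.1 = 0.04968.
Total gain g = 0.40448.
A = 1/(1 − 0.40448) = 1.679.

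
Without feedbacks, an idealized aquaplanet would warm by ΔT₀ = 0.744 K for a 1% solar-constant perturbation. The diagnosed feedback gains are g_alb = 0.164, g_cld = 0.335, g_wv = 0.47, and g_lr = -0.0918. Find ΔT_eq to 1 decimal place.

6.1 K

Total gain g = 0.164 + 0.335 + 0.47 − 0.0918 = 0.8772.
Amplification A = 1/(1 − 0.8772) = 8.143.
ΔT = 0.744 × 8.143 = 6.1 K.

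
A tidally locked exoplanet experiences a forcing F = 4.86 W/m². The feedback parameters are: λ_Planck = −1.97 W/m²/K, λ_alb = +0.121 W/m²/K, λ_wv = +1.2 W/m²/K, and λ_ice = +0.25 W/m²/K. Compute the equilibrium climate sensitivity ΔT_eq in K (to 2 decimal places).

12.18 K

Net feedback parameter λ = (−1.97) + (+0.121) + (+1.2) + (+0.25) = -0.399 W/m²/K.
ΔT = −F/λ = −4.86/(-0.399) = 12.18 K.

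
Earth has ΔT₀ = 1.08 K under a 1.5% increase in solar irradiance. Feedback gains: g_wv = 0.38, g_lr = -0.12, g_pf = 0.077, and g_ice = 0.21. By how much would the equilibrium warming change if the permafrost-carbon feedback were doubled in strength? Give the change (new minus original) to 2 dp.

0.49 K

Original: g = 0.547, ΔT = 1.08/(1−0.547) = 2.3841 K.
With doubled permafrost-carbon: g' = 0.624, ΔT' = 1.08/(1−0.624) = 2.8723 K.
Change = 2.8723 − 2.3841 = 0.49 K.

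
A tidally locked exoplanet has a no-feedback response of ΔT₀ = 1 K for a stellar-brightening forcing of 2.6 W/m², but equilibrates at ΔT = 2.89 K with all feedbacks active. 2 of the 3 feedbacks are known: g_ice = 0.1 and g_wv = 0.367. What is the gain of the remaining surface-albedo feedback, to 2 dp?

0.19

Amplification A = ΔT/ΔT₀ = 2.89/1 = 2.89.
Total gain g = 1 − 1/A = 1 − 1/2.89 = 0.654.
Known gains sum to 0.1 + 0.367 = 0.467.
g_alb = 0.654 − 0.467 = 0.19.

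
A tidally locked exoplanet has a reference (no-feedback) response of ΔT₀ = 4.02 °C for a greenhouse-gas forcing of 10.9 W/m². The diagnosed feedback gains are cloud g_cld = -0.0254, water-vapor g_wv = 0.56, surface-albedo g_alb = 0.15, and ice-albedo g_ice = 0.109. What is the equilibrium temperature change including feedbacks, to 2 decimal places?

Total gain g = -0.0254 + 0.56 + 0.15 + 0.109 = 0.7936.
Amplification A = 1/(1 − 0.7936) = 4.845.
ΔT = 4.02 × 4.845 = 19.48 °C.

19.48 °C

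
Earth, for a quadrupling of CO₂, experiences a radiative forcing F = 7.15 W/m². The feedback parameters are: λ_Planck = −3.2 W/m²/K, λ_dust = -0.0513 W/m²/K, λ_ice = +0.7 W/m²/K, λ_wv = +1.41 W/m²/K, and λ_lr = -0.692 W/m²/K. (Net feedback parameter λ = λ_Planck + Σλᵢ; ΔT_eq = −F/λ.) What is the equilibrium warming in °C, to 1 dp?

3.9 °C

Net feedback parameter λ = (−3.2) + (-0.0513) + (+0.7) + (+1.41) + (-0.692) = -1.8333 W/m²/K.
ΔT = −F/λ = −7.15/(-1.8333) = 3.9 °C.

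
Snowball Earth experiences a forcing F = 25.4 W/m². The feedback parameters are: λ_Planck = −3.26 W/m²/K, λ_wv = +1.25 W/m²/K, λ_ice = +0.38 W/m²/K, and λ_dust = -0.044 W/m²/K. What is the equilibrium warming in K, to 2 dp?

15.17 K

Net feedback parameter λ = (−3.26) + (+1.25) + (+0.38) + (-0.044) = -1.674 W/m²/K.
ΔT = −F/λ = −25.4/(-1.674) = 15.17 K.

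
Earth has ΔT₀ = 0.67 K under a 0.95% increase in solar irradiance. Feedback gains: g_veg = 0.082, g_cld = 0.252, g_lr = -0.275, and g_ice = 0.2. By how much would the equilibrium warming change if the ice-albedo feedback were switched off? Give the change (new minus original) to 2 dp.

Original: g = 0.259, ΔT = 0.67/(1−0.259) = 0.9042 K.
Without ice-albedo: g' = 0.059, ΔT' = 0.67/(1−0.059) = 0.7120 K.
Change = 0.7120 − 0.9042 = -0.19 K.

-0.19 K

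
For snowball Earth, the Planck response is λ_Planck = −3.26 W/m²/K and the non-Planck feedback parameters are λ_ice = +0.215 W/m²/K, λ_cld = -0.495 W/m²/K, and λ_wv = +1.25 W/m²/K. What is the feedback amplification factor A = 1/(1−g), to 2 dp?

1.42

Convert to gains: g_ice = 0.215/3.26 = 0.06595; g_cld = -0.495/3.26 = -0.1518; g_wv = 1.25/3.26 = 0.3834.
Total gain g = 0.29755.
A = 1/(1 − 0.29755) = 1.42.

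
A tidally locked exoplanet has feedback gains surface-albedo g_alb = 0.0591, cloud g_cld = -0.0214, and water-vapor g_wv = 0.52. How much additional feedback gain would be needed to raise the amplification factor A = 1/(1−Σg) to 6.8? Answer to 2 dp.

Current total gain = 0.5577.
Target gain for A = 6.8: g* = 1 − 1/6.8 = 0.8529.
Additional gain needed = 0.8529 − 0.5577 = 0.30.

0.30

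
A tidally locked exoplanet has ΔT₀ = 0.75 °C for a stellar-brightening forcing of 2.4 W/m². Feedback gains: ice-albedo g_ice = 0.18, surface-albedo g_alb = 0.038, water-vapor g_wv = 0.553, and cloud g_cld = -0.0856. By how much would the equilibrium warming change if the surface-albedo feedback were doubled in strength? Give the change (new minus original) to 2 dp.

Original: g = 0.6854, ΔT = 0.75/(1−0.6854) = 2.3840 °C.
With doubled surface-albedo: g' = 0.7234, ΔT' = 0.75/(1−0.7234) = 2.7115 °C.
Change = 2.7115 − 2.3840 = 0.33 °C.

0.33 °C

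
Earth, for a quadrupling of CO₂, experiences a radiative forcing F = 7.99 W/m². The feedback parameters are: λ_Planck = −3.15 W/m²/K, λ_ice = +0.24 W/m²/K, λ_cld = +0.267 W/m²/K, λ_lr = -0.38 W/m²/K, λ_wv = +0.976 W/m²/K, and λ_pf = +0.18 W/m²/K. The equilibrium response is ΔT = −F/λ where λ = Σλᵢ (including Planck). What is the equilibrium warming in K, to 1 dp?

4.3 K

Net feedback parameter λ = (−3.15) + (+0.24) + (+0.267) + (-0.38) + (+0.976) + (+0.18) = -1.867 W/m²/K.
ΔT = −F/λ = −7.99/(-1.867) = 4.3 K.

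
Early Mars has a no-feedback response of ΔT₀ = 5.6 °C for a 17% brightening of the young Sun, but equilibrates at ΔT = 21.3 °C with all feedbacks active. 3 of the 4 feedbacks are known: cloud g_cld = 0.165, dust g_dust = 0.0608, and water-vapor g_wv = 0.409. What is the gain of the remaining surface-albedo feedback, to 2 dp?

Amplification A = ΔT/ΔT₀ = 21.3/5.6 = 3.804.
Total gain g = 1 − 1/A = 1 − 1/3.804 = 0.7371.
Known gains sum to 0.165 + 0.0608 + 0.409 = 0.6348.
g_alb = 0.7371 − 0.6348 = 0.10.

0.10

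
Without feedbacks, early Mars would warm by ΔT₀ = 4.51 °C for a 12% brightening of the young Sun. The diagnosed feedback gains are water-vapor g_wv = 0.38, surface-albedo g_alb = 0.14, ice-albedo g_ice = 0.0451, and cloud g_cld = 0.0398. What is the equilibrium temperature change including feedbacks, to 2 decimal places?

Total gain g = 0.38 + 0.14 + 0.0451 + 0.0398 = 0.6049.
Amplification A = 1/(1 − 0.6049) = 2.531.
ΔT = 4.51 × 2.531 = 11.41 °C.

11.41 °C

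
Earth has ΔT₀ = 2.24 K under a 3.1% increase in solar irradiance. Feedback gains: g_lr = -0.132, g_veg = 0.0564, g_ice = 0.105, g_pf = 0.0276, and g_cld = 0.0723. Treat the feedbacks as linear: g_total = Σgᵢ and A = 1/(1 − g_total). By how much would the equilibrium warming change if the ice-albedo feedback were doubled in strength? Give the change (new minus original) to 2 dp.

Original: g = 0.1293, ΔT = 2.24/(1−0.1293) = 2.5726 K.
With doubled ice-albedo: g' = 0.2343, ΔT' = 2.24/(1−0.2343) = 2.9254 K.
Change = 2.9254 − 2.5726 = 0.35 K.

0.35 K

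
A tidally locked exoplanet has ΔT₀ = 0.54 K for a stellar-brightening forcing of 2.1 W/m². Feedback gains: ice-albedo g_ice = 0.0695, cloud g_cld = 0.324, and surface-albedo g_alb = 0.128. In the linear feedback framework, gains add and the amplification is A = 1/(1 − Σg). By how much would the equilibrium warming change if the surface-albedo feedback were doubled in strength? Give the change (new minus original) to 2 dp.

0.41 K

Original: g = 0.5215, ΔT = 0.54/(1−0.5215) = 1.1285 K.
With doubled surface-albedo: g' = 0.6495, ΔT' = 0.54/(1−0.6495) = 1.5407 K.
Change = 1.5407 − 1.1285 = 0.41 K.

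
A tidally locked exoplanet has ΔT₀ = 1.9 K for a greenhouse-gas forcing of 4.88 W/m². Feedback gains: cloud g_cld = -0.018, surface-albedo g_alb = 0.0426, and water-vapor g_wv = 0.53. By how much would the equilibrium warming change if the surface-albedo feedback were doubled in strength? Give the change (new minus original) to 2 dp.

0.45 K

Original: g = 0.5546, ΔT = 1.9/(1−0.5546) = 4.2658 K.
With doubled surface-albedo: g' = 0.5972, ΔT' = 1.9/(1−0.5972) = 4.7170 K.
Change = 4.7170 − 4.2658 = 0.45 K.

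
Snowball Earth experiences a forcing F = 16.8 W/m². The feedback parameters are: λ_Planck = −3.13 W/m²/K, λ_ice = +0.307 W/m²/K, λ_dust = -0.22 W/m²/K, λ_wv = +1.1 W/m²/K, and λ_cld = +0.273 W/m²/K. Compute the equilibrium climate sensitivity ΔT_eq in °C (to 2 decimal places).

10.06 °C

Net feedback parameter λ = (−3.13) + (+0.307) + (-0.22) + (+1.1) + (+0.273) = -1.67 W/m²/K.
ΔT = −F/λ = −16.8/(-1.67) = 10.06 °C.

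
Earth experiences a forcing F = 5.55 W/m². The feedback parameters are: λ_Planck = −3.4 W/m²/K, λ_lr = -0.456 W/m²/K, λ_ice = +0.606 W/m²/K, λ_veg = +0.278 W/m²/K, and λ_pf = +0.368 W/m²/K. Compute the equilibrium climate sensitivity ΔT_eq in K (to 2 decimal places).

2.13 K

Net feedback parameter λ = (−3.4) + (-0.456) + (+0.606) + (+0.278) + (+0.368) = -2.604 W/m²/K.
ΔT = −F/λ = −5.55/(-2.604) = 2.13 K.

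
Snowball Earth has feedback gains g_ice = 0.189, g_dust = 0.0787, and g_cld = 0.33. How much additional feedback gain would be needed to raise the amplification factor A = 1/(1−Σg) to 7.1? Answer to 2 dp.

0.26

Current total gain = 0.5977.
Target gain for A = 7.1: g* = 1 − 1/7.1 = 0.8592.
Additional gain needed = 0.8592 − 0.5977 = 0.26.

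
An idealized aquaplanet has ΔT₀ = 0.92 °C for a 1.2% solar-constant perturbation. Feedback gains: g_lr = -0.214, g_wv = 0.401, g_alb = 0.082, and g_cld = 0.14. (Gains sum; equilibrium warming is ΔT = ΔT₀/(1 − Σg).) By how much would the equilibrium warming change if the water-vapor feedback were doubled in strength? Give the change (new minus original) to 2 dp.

Original: g = 0.409, ΔT = 0.92/(1−0.409) = 1.5567 °C.
With doubled water-vapor: g' = 0.81, ΔT' = 0.92/(1−0.81) = 4.8421 °C.
Change = 4.8421 − 1.5567 = 3.29 °C.

3.29 °C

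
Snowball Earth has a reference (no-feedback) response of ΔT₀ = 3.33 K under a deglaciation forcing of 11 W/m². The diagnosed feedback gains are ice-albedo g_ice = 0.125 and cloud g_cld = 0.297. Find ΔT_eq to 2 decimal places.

Total gain g = 0.125 + 0.297 = 0.422.
Amplification A = 1/(1 − 0.422) = 1.73.
ΔT = 3.33 × 1.73 = 5.76 K.

5.76 K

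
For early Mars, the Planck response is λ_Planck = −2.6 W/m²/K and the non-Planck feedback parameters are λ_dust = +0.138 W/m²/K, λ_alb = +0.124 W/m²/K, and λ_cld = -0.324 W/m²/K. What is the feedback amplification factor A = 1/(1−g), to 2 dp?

0.98

Convert to gains: g_dust = 0.138/2.6 = 0.05308; g_alb = 0.124/2.6 = 0.04769; g_cld = -0.324/2.6 = -0.1246.
Total gain g = -0.02383.
A = 1/(1 + 0.02383) = 0.98.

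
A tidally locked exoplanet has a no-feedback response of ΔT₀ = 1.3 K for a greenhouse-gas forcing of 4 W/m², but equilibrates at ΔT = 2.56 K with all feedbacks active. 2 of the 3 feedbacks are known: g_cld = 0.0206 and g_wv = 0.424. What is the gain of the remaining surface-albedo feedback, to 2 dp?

0.05

Amplification A = ΔT/ΔT₀ = 2.56/1.3 = 1.969.
Total gain g = 1 − 1/A = 1 − 1/1.969 = 0.4921.
Known gains sum to 0.0206 + 0.424 = 0.4446.
g_alb = 0.4921 − 0.4446 = 0.05.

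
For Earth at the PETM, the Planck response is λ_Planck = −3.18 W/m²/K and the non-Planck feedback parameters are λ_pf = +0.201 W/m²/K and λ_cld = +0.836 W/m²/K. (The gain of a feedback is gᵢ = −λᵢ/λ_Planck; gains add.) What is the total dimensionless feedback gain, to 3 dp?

Convert to gains: g_pf = 0.201/3.18 = 0.06321; g_cld = 0.836/3.18 = 0.2629.
Total gain g = 0.32611.

0.326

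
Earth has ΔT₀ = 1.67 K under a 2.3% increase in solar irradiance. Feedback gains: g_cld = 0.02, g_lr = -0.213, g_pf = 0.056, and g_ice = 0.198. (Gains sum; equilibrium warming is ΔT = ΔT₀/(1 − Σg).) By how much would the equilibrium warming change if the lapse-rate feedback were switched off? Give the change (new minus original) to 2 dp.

0.52 K

Original: g = 0.061, ΔT = 1.67/(1−0.061) = 1.7785 K.
Without lapse-rate: g' = 0.274, ΔT' = 1.67/(1−0.274) = 2.3003 K.
Change = 2.3003 − 1.7785 = 0.52 K.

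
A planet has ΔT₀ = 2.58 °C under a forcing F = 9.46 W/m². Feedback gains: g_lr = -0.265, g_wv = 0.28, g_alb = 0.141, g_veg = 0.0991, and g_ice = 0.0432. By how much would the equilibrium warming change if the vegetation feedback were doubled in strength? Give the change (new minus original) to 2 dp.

Original: g = 0.2983, ΔT = 2.58/(1−0.2983) = 3.6768 °C.
With doubled vegetation: g' = 0.3974, ΔT' = 2.58/(1−0.3974) = 4.2814 °C.
Change = 4.2814 − 3.6768 = 0.60 °C.

0.60 °C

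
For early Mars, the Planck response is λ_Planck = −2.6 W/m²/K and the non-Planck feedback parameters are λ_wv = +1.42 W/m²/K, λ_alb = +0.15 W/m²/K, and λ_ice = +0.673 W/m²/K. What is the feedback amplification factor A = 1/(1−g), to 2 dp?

Convert to gains: g_wv = 1.42/2.6 = 0.5462; g_alb = 0.15/2.6 = 0.05769; g_ice = 0.673/2.6 = 0.2588.
Total gain g = 0.86269.
A = 1/(1 − 0.86269) = 7.28.

7.28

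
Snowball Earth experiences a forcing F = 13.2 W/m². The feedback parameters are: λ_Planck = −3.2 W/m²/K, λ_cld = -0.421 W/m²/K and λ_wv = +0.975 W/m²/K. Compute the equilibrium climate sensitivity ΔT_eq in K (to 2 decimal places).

4.99 K

Net feedback parameter λ = (−3.2) + (-0.421) + (+0.975) = -2.646 W/m²/K.
ΔT = −F/λ = −13.2/(-2.646) = 4.99 K.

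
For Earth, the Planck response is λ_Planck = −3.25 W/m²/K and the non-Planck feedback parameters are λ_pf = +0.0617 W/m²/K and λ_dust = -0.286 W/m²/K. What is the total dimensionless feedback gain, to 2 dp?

Convert to gains: g_pf = 0.0617/3.25 = 0.01898; g_dust = -0.286/3.25 = -0.088.
Total gain g = -0.06902.

-0.07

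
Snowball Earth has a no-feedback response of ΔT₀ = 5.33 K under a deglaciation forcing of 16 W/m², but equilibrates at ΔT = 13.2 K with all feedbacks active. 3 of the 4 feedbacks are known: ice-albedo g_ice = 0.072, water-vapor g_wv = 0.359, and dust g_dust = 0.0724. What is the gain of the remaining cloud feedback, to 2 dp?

0.09

Amplification A = ΔT/ΔT₀ = 13.2/5.33 = 2.477.
Total gain g = 1 − 1/A = 1 − 1/2.477 = 0.5963.
Known gains sum to 0.072 + 0.359 + 0.0724 = 0.5034.
g_cld = 0.5963 − 0.5034 = 0.09.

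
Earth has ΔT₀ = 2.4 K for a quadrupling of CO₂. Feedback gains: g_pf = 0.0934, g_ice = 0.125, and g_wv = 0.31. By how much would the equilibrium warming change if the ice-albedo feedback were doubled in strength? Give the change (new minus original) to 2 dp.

1.84 K

Original: g = 0.5284, ΔT = 2.4/(1−0.5284) = 5.0891 K.
With doubled ice-albedo: g' = 0.6534, ΔT' = 2.4/(1−0.6534) = 6.9244 K.
Change = 6.9244 − 5.0891 = 1.84 K.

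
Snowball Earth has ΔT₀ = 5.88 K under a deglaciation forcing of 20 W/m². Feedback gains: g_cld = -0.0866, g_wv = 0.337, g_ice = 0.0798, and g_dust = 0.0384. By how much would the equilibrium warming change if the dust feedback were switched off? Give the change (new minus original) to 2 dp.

Original: g = 0.3686, ΔT = 5.88/(1−0.3686) = 9.3126 K.
Without dust: g' = 0.3302, ΔT' = 5.88/(1−0.3302) = 8.7787 K.
Change = 8.7787 − 9.3126 = -0.53 K.

-0.53 K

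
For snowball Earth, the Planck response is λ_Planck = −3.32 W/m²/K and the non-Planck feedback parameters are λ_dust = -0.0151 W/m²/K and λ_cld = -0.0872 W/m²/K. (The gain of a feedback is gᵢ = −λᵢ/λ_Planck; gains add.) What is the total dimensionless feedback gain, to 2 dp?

Convert to gains: g_dust = -0.0151/3.32 = -0.004548; g_cld = -0.0872/3.32 = -0.02627.
Total gain g = -0.030818.

-0.03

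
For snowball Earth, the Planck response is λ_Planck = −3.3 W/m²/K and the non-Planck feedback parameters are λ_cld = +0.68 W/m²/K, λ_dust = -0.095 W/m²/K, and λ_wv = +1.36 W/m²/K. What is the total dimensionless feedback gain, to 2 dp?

0.59

Convert to gains: g_cld = 0.68/3.3 = 0.2061; g_dust = -0.095/3.3 = -0.02879; g_wv = 1.36/3.3 = 0.4121.
Total gain g = 0.58941.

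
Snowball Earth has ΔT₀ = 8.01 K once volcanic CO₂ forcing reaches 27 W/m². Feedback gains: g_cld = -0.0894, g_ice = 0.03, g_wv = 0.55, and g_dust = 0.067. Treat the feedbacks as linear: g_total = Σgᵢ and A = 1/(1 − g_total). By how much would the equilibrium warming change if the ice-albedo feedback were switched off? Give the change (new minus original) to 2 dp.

Original: g = 0.5576, ΔT = 8.01/(1−0.5576) = 18.1058 K.
Without ice-albedo: g' = 0.5276, ΔT' = 8.01/(1−0.5276) = 16.9560 K.
Change = 16.9560 − 18.1058 = -1.15 K.

-1.15 K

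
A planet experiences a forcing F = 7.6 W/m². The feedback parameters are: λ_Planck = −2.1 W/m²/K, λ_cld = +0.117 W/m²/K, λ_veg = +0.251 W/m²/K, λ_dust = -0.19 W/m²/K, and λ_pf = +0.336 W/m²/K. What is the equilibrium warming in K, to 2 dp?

Net feedback parameter λ = (−2.1) + (+0.117) + (+0.251) + (-0.19) + (+0.336) = -1.586 W/m²/K.
ΔT = −F/λ = −7.6/(-1.586) = 4.79 K.

4.79 K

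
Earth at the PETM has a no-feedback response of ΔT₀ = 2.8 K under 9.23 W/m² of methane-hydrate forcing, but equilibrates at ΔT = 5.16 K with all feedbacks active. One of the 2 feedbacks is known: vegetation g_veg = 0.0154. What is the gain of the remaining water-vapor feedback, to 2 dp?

0.44

Amplification A = ΔT/ΔT₀ = 5.16/2.8 = 1.843.
Total gain g = 1 − 1/A = 1 − 1/1.843 = 0.4574.
The known gain is 0.0154.
g_wv = 0.4574 − 0.0154 = 0.44.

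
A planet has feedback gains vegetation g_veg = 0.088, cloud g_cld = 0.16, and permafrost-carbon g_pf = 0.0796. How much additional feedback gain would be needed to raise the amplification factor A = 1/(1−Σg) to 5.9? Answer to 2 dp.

Current total gain = 0.3276.
Target gain for A = 5.9: g* = 1 − 1/5.9 = 0.8305.
Additional gain needed = 0.8305 − 0.3276 = 0.50.

0.50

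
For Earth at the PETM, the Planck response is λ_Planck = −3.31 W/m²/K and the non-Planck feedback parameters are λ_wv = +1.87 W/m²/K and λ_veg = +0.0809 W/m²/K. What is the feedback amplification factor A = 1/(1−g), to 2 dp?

2.44

Convert to gains: g_wv = 1.87/3.31 = 0.565; g_veg = 0.0809/3.31 = 0.02444.
Total gain g = 0.58944.
A = 1/(1 − 0.58944) = 2.44.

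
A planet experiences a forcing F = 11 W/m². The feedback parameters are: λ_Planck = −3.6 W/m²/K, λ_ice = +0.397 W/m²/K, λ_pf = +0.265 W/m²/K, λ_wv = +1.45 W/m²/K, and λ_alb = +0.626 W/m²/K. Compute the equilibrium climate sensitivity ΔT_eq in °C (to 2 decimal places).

12.76 °C

Net feedback parameter λ = (−3.6) + (+0.397) + (+0.265) + (+1.45) + (+0.626) = -0.862 W/m²/K.
ΔT = −F/λ = −11/(-0.862) = 12.76 °C.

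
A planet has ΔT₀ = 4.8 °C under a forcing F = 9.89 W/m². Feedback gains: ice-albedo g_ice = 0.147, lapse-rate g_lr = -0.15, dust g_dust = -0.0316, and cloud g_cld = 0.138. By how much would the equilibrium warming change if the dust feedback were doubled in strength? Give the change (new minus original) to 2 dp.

Original: g = 0.1034, ΔT = 4.8/(1−0.1034) = 5.3536 °C.
With doubled dust: g' = 0.0718, ΔT' = 4.8/(1−0.0718) = 5.1713 °C.
Change = 5.1713 − 5.3536 = -0.18 °C.

-0.18 °C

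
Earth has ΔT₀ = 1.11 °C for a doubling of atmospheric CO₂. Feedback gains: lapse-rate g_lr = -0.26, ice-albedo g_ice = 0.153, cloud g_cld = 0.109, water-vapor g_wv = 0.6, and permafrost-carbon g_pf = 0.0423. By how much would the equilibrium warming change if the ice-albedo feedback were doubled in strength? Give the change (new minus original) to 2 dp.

Original: g = 0.6443, ΔT = 1.11/(1−0.6443) = 3.1206 °C.
With doubled ice-albedo: g' = 0.7973, ΔT' = 1.11/(1−0.7973) = 5.4761 °C.
Change = 5.4761 − 3.1206 = 2.36 °C.

2.36 °C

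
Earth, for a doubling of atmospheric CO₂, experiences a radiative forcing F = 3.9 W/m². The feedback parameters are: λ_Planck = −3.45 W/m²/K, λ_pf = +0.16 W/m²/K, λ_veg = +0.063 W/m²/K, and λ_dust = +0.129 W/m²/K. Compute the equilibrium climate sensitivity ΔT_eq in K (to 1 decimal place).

1.3 K

Net feedback parameter λ = (−3.45) + (+0.16) + (+0.063) + (+0.129) = -3.098 W/m²/K.
ΔT = −F/λ = −3.9/(-3.098) = 1.3 K.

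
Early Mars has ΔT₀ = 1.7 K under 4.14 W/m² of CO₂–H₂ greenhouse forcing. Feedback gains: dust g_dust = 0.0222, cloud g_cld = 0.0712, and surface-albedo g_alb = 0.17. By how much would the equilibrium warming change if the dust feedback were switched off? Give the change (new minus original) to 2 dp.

-0.07 K

Original: g = 0.2634, ΔT = 1.7/(1−0.2634) = 2.3079 K.
Without dust: g' = 0.2412, ΔT' = 1.7/(1−0.2412) = 2.2404 K.
Change = 2.2404 − 2.3079 = -0.07 K.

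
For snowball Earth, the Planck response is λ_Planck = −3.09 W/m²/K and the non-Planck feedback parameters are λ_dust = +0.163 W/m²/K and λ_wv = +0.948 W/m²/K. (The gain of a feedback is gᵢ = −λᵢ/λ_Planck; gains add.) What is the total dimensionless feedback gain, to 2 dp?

0.36

Convert to gains: g_dust = 0.163/3.09 = 0.05275; g_wv = 0.948/3.09 = 0.3068.
Total gain g = 0.35955.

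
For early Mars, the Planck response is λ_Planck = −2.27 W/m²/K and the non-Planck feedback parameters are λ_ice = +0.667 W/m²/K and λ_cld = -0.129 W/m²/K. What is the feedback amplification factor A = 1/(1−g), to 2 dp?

1.31

Convert to gains: g_ice = 0.667/2.27 = 0.2938; g_cld = -0.129/2.27 = -0.05683.
Total gain g = 0.23697.
A = 1/(1 − 0.23697) = 1.31.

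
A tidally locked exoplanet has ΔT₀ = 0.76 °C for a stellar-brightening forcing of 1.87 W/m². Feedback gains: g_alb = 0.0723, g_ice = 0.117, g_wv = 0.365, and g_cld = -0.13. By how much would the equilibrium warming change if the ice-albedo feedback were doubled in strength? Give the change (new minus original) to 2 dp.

Original: g = 0.4243, ΔT = 0.76/(1−0.4243) = 1.3201 °C.
With doubled ice-albedo: g' = 0.5413, ΔT' = 0.76/(1−0.5413) = 1.6569 °C.
Change = 1.6569 − 1.3201 = 0.34 °C.

0.34 °C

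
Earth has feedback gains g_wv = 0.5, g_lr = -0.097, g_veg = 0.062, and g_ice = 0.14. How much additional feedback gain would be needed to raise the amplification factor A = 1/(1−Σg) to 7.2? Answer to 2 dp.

0.26

Current total gain = 0.605.
Target gain for A = 7.2: g* = 1 − 1/7.2 = 0.8611.
Additional gain needed = 0.8611 − 0.605 = 0.26.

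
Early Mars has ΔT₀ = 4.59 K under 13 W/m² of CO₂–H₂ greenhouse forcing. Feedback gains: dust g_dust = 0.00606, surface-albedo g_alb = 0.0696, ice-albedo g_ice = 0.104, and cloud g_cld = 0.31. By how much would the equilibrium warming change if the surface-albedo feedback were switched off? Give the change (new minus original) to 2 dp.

-1.08 K

Original: g = 0.48966, ΔT = 4.59/(1−0.48966) = 8.9940 K.
Without surface-albedo: g' = 0.42006, ΔT' = 4.59/(1−0.42006) = 7.9146 K.
Change = 7.9146 − 8.9940 = -1.08 K.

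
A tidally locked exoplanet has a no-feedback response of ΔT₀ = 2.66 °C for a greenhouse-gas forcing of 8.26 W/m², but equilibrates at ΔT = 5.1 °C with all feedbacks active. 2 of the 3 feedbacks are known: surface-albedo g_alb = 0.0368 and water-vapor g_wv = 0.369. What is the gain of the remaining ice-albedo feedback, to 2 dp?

Amplification A = ΔT/ΔT₀ = 5.1/2.66 = 1.917.
Total gain g = 1 − 1/A = 1 − 1/1.917 = 0.4784.
Known gains sum to 0.0368 + 0.369 = 0.4058.
g_ice = 0.4784 − 0.4058 = 0.07.

0.07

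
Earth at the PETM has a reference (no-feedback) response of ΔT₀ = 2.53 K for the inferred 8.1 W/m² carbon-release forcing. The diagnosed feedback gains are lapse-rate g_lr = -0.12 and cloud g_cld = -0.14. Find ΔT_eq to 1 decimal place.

Total gain g = -0.12 − 0.14 = -0.26.
Amplification A = 1/(1 + 0.26) = 0.7937.
ΔT = 2.53 × 0.7937 = 2.0 K.

2.0 K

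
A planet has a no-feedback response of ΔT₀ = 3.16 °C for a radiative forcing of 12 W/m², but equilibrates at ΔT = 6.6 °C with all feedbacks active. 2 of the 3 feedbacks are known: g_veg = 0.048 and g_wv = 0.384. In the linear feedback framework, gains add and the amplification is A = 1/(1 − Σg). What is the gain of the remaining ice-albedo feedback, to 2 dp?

0.09

Amplification A = ΔT/ΔT₀ = 6.6/3.16 = 2.089.
Total gain g = 1 − 1/A = 1 − 1/2.089 = 0.5213.
Known gains sum to 0.048 + 0.384 = 0.432.
g_ice = 0.5213 − 0.432 = 0.09.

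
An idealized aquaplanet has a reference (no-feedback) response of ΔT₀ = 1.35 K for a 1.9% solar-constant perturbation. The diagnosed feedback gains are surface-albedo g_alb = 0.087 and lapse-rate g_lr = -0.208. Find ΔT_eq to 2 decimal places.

Total gain g = 0.087 − 0.208 = -0.121.
Amplification A = 1/(1 + 0.121) = 0.8921.
ΔT = 1.35 × 0.8921 = 1.20 K.

1.20 K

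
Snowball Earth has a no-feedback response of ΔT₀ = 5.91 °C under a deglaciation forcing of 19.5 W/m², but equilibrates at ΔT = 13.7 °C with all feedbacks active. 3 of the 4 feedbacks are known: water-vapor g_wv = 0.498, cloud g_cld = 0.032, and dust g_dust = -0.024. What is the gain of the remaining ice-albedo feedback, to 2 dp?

0.06

Amplification A = ΔT/ΔT₀ = 13.7/5.91 = 2.318.
Total gain g = 1 − 1/A = 1 − 1/2.318 = 0.5686.
Known gains sum to 0.498 + 0.032 − 0.024 = 0.506.
g_ice = 0.5686 − 0.506 = 0.06.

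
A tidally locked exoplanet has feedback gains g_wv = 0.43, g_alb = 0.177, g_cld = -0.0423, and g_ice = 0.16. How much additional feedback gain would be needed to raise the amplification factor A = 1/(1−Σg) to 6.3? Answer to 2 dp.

Current total gain = 0.7247.
Target gain for A = 6.3: g* = 1 − 1/6.3 = 0.8413.
Additional gain needed = 0.8413 − 0.7247 = 0.12.

0.12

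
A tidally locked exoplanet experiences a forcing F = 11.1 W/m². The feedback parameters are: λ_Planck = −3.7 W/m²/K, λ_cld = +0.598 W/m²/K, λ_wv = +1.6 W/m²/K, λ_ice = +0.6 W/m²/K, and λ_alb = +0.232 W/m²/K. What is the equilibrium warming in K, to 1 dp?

16.6 K

Net feedback parameter λ = (−3.7) + (+0.598) + (+1.6) + (+0.6) + (+0.232) = -0.67 W/m²/K.
ΔT = −F/λ = −11.1/(-0.67) = 16.6 K.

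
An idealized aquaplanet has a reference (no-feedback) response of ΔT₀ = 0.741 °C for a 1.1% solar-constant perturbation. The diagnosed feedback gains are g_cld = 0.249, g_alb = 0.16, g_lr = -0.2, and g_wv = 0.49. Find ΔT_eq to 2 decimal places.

2.46 °C

Total gain g = 0.249 + 0.16 − 0.2 + 0.49 = 0.699.
Amplification A = 1/(1 − 0.699) = 3.322.
ΔT = 0.741 × 3.322 = 2.46 °C.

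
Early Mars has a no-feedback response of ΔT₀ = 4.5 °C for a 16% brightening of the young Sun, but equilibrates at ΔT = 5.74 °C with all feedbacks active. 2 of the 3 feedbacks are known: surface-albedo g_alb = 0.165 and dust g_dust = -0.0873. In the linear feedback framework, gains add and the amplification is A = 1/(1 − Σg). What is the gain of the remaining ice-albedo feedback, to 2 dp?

Amplification A = ΔT/ΔT₀ = 5.74/4.5 = 1.276.
Total gain g = 1 − 1/A = 1 − 1/1.276 = 0.2163.
Known gains sum to 0.165 − 0.0873 = 0.0777.
g_ice = 0.2163 − 0.0777 = 0.14.

0.14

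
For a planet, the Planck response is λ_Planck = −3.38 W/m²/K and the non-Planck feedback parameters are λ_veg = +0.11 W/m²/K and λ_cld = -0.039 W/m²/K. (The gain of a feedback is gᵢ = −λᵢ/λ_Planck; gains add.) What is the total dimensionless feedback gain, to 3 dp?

Convert to gains: g_veg = 0.11/3.38 = 0.03254; g_cld = -0.039/3.38 = -0.01154.
Total gain g = 0.021.

0.021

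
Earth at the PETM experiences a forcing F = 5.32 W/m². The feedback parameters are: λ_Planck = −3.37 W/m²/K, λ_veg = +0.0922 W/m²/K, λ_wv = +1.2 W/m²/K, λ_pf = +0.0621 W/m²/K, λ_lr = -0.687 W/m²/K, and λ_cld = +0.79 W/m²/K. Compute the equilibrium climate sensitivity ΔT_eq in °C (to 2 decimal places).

2.78 °C

Net feedback parameter λ = (−3.37) + (+0.0922) + (+1.2) + (+0.0621) + (-0.687) + (+0.79) = -1.9127 W/m²/K.
ΔT = −F/λ = −5.32/(-1.9127) = 2.78 °C.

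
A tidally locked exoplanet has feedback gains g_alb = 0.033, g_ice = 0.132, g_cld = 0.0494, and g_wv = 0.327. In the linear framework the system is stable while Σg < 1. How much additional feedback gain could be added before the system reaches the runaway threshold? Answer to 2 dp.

0.46

Current total gain = 0.033 + 0.132 + 0.0494 + 0.327 = 0.5414.
Margin to runaway = 1 − 0.5414 = 0.46.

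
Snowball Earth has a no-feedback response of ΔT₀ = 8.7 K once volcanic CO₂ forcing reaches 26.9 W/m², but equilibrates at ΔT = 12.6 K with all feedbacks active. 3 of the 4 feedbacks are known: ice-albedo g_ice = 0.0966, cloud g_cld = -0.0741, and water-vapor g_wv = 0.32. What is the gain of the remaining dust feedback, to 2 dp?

Amplification A = ΔT/ΔT₀ = 12.6/8.7 = 1.448.
Total gain g = 1 − 1/A = 1 − 1/1.448 = 0.3094.
Known gains sum to 0.0966 − 0.0741 + 0.32 = 0.3425.
g_dust = 0.3094 − 0.3425 = -0.03.

-0.03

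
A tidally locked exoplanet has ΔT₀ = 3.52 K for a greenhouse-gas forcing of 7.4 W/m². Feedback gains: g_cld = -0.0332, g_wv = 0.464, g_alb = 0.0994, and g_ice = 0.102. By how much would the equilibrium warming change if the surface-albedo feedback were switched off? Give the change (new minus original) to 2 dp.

-2.04 K

Original: g = 0.6322, ΔT = 3.52/(1−0.6322) = 9.5704 K.
Without surface-albedo: g' = 0.5328, ΔT' = 3.52/(1−0.5328) = 7.5342 K.
Change = 7.5342 − 9.5704 = -2.04 K.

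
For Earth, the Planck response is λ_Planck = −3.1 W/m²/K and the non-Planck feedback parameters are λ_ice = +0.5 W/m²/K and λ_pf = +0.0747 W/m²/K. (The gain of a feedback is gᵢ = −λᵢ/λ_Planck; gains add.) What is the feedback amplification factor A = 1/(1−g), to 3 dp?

Convert to gains: g_ice = 0.5/3.1 = 0.1613; g_pf = 0.0747/3.1 = 0.0241.
Total gain g = 0.1854.
A = 1/(1 − 0.1854) = 1.228.

1.228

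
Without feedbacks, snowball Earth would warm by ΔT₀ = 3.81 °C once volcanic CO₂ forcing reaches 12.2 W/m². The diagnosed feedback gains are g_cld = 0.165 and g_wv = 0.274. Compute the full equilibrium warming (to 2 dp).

6.79 °C

Total gain g = 0.165 + 0.274 = 0.439.
Amplification A = 1/(1 − 0.439) = 1.783.
ΔT = 3.81 × 1.783 = 6.79 °C.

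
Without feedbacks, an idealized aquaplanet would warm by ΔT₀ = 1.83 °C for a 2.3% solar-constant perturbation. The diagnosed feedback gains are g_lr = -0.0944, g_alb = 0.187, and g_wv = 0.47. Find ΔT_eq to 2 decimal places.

4.18 °C

Total gain g = -0.0944 + 0.187 + 0.47 = 0.5626.
Amplification A = 1/(1 − 0.5626) = 2.286.
ΔT = 1.83 × 2.286 = 4.18 °C.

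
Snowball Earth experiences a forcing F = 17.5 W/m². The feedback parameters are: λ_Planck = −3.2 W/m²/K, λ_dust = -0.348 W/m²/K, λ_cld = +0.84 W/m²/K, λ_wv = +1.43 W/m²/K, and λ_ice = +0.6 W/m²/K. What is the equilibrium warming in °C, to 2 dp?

25.81 °C

Net feedback parameter λ = (−3.2) + (-0.348) + (+0.84) + (+1.43) + (+0.6) = -0.678 W/m²/K.
ΔT = −F/λ = −17.5/(-0.678) = 25.81 °C.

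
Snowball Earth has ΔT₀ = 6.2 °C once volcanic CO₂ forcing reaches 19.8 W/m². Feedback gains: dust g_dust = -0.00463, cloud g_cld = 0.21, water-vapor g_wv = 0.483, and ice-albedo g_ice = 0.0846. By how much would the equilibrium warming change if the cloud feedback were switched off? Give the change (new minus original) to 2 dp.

-13.12 °C

Original: g = 0.77297, ΔT = 6.2/(1−0.77297) = 27.3092 °C.
Without cloud: g' = 0.56297, ΔT' = 6.2/(1−0.56297) = 14.1867 °C.
Change = 14.1867 − 27.3092 = -13.12 °C.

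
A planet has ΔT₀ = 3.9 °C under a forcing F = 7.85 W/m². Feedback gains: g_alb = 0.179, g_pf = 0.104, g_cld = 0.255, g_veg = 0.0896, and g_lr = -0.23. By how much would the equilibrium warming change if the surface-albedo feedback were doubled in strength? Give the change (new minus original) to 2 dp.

Original: g = 0.3976, ΔT = 3.9/(1−0.3976) = 6.4741 °C.
With doubled surface-albedo: g' = 0.5766, ΔT' = 3.9/(1−0.5766) = 9.2111 °C.
Change = 9.2111 − 6.4741 = 2.74 °C.

2.74 °C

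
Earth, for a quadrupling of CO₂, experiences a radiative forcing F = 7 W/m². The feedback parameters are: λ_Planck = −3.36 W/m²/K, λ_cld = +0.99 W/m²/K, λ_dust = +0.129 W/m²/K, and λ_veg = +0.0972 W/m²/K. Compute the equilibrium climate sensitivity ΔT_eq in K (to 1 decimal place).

Net feedback parameter λ = (−3.36) + (+0.99) + (+0.129) + (+0.0972) = -2.1438 W/m²/K.
ΔT = −F/λ = −7/(-2.1438) = 3.3 K.

3.3 K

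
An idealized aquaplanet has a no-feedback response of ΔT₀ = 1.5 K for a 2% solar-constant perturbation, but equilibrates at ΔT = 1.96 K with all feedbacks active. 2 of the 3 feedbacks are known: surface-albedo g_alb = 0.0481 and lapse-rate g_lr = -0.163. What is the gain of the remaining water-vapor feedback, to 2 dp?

Amplification A = ΔT/ΔT₀ = 1.96/1.5 = 1.307.
Total gain g = 1 − 1/A = 1 − 1/1.307 = 0.2349.
Known gains sum to 0.0481 − 0.163 = -0.1149.
g_wv = 0.2349 + 0.1149 = 0.35.

0.35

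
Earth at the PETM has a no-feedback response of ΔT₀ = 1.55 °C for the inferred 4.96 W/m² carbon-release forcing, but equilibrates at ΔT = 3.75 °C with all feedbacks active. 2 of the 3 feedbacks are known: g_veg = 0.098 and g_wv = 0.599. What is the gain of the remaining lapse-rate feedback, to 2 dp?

Amplification A = ΔT/ΔT₀ = 3.75/1.55 = 2.419.
Total gain g = 1 − 1/A = 1 − 1/2.419 = 0.5866.
Known gains sum to 0.098 + 0.599 = 0.697.
g_lr = 0.5866 − 0.697 = -0.11.

-0.11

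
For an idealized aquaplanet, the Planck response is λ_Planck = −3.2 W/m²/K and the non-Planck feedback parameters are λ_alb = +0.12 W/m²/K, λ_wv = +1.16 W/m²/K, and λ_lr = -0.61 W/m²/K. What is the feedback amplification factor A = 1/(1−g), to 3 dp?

Convert to gains: g_alb = 0.12/3.2 = 0.0375; g_wv = 1.16/3.2 = 0.3625; g_lr = -0.61/3.2 = -0.1906.
Total gain g = 0.2094.
A = 1/(1 − 0.2094) = 1.265.

1.265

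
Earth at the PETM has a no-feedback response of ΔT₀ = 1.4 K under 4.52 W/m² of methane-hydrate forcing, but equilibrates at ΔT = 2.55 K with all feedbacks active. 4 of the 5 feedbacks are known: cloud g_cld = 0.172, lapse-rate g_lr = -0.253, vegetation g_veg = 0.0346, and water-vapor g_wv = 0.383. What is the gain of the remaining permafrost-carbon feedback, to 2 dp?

0.11

Amplification A = ΔT/ΔT₀ = 2.55/1.4 = 1.821.
Total gain g = 1 − 1/A = 1 − 1/1.821 = 0.4509.
Known gains sum to 0.172 − 0.253 + 0.0346 + 0.383 = 0.3366.
g_pf = 0.4509 − 0.3366 = 0.11.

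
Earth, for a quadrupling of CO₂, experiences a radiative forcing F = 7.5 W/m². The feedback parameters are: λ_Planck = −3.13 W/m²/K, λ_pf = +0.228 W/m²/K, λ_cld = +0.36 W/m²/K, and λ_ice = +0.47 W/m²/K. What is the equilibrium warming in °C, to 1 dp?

Net feedback parameter λ = (−3.13) + (+0.228) + (+0.36) + (+0.47) = -2.072 W/m²/K.
ΔT = −F/λ = −7.5/(-2.072) = 3.6 °C.

3.6 °C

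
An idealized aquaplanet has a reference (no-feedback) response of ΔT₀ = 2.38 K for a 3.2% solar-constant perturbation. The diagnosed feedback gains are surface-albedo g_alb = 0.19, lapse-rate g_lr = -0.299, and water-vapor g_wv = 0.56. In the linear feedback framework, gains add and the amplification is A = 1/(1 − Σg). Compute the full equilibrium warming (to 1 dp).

4.3 K

Total gain g = 0.19 − 0.299 + 0.56 = 0.451.
Amplification A = 1/(1 − 0.451) = 1.821.
ΔT = 2.38 × 1.821 = 4.3 K.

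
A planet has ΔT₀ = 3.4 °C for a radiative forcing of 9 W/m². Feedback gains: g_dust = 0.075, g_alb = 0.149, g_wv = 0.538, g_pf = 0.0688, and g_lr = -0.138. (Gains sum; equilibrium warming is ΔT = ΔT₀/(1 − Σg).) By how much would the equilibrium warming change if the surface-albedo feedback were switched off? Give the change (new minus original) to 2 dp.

-3.61 °C

Original: g = 0.6928, ΔT = 3.4/(1−0.6928) = 11.0677 °C.
Without surface-albedo: g' = 0.5438, ΔT' = 3.4/(1−0.5438) = 7.4529 °C.
Change = 7.4529 − 11.0677 = -3.61 °C.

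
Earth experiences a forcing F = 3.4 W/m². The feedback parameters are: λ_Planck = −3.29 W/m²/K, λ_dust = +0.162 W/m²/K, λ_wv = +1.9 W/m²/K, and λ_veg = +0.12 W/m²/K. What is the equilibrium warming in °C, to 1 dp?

3.1 °C

Net feedback parameter λ = (−3.29) + (+0.162) + (+1.9) + (+0.12) = -1.108 W/m²/K.
ΔT = −F/λ = −3.4/(-1.108) = 3.1 °C.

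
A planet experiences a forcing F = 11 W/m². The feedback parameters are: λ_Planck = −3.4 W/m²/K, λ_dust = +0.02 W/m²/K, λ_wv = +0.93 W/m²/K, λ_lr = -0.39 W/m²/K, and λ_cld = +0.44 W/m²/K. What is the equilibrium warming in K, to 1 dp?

4.6 K

Net feedback parameter λ = (−3.4) + (+0.02) + (+0.93) + (-0.39) + (+0.44) = -2.4 W/m²/K.
ΔT = −F/λ = −11/(-2.4) = 4.6 K.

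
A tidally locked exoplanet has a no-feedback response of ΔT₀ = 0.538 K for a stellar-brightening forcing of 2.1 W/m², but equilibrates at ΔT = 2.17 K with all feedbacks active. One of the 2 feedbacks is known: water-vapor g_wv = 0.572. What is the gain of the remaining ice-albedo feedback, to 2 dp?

Amplification A = ΔT/ΔT₀ = 2.17/0.538 = 4.033.
Total gain g = 1 − 1/A = 1 − 1/4.033 = 0.752.
The known gain is 0.572.
g_ice = 0.752 − 0.572 = 0.18.

0.18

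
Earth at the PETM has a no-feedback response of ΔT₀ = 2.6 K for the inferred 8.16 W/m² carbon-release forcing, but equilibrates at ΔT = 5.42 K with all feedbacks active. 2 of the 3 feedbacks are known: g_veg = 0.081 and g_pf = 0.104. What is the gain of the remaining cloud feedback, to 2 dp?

0.34

Amplification A = ΔT/ΔT₀ = 5.42/2.6 = 2.085.
Total gain g = 1 − 1/A = 1 − 1/2.085 = 0.5204.
Known gains sum to 0.081 + 0.104 = 0.185.
g_cld = 0.5204 − 0.185 = 0.34.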